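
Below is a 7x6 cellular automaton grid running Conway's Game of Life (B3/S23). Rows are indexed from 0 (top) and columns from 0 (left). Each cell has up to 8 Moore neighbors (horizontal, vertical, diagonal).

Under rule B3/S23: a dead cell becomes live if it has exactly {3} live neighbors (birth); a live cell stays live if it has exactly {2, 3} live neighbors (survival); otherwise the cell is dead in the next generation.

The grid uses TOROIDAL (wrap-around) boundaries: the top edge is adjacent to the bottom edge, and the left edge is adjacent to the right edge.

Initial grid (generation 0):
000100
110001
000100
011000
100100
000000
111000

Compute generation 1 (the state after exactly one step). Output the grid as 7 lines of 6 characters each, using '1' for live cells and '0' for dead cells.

Answer: 000001
101010
000000
011100
011000
101000
011000

Derivation:
Simulating step by step:
Generation 0 (given above): 12 live cells
Generation 1: 13 live cells
(generation 1 grid is the final answer)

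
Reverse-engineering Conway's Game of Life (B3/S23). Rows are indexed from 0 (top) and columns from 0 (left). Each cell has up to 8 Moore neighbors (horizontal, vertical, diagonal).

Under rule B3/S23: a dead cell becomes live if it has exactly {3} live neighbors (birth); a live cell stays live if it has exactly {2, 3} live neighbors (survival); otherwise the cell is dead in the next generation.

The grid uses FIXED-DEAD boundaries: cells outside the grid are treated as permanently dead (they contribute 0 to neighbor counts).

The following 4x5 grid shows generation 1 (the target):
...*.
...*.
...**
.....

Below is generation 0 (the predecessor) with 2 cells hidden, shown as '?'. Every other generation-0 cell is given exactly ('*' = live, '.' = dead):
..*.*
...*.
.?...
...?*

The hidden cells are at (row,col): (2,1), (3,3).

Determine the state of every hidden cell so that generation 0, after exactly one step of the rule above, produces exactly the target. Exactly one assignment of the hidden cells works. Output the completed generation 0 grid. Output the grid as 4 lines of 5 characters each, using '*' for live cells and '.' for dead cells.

Answer: ..*.*
...*.
.....
...**

Derivation:
Hidden generation-0 cells (in order): (2,1), (3,3).
A hidden cell only influences target cells in its own 3x3 neighborhood. Try each of the 2^2 = 4 assignments, step the completed generation 0 forward once under B3/S23, and compare with the target:
  (2,1)=. (3,3)=. -> step gives (2,3)='.' but target has '*' -> reject
  (2,1)=. (3,3)=* -> step reproduces the target at every cell -> ACCEPT
  (2,1)=* (3,3)=. -> step gives (1,2)='*' but target has '.' -> reject
  (2,1)=* (3,3)=* -> step gives (1,2)='*' but target has '.' -> reject
Unique solution: (2,1)=dead, (3,3)=live.
Check: live-neighbor counts of every cell in the completed generation 0:
01131
01222
00233
00111
Applying B3/S23 to generation 0 with these counts gives:
...*.
...*.
...**
.....
which matches the target exactly.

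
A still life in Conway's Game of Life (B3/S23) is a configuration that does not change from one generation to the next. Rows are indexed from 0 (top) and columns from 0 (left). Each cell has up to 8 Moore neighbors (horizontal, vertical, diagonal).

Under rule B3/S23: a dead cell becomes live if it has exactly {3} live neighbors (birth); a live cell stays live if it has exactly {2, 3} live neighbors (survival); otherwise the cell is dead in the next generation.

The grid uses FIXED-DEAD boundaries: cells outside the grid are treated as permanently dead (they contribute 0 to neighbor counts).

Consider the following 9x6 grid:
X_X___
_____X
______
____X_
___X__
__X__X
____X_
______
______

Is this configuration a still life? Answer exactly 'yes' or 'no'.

Compute generation 1 and compare to generation 0 (given above):
Generation 1:
______
______
______
______
___XX_
___XX_
______
______
______
Cell (0,0) differs: gen0=1 vs gen1=0 -> NOT a still life.

Answer: no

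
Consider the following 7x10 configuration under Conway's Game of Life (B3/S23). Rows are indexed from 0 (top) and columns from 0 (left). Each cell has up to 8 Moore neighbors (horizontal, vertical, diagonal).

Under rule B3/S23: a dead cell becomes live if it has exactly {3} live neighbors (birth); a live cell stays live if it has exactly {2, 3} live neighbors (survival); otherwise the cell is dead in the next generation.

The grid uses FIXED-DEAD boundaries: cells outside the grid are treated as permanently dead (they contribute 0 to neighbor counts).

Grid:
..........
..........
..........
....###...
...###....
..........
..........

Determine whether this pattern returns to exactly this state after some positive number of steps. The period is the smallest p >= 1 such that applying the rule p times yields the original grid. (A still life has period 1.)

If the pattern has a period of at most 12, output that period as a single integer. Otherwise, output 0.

Simulating and comparing each generation to the original:
Gen 0 (original, given above): 6 live cells
Gen 1: 6 live cells, differs from original
Gen 2: 6 live cells, MATCHES original -> period = 2

Answer: 2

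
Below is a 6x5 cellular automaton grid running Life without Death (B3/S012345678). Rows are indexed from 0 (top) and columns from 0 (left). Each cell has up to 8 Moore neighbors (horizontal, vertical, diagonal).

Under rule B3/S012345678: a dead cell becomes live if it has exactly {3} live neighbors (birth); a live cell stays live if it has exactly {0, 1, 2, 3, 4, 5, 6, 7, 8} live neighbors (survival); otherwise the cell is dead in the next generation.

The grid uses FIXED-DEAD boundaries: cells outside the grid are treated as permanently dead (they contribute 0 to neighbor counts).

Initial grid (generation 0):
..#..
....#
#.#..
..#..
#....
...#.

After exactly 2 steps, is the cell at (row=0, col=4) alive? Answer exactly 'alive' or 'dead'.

Answer: dead

Derivation:
Simulating step by step:
Generation 0 (given above): 7 live cells
Generation 1: 11 live cells
..#..
.#.##
####.
..#..
#....
...#.
Generation 2: 16 live cells
..##.
##.##
#####
#.##.
#....
...#.

Cell (0,4) at generation 2: 0 -> dead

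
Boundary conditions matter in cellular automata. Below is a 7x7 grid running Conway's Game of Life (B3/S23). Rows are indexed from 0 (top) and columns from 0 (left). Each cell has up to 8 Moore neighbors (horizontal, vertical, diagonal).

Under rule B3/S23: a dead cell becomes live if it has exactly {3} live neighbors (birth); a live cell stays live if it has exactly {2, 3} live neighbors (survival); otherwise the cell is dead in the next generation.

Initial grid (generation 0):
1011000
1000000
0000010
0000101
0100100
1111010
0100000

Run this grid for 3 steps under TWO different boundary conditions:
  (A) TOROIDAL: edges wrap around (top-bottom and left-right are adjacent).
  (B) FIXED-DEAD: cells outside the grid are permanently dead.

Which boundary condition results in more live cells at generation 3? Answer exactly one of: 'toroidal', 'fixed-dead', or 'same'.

Answer: toroidal

Derivation:
Under TOROIDAL boundary, generation 3:
0010000
0100100
0100100
0100100
0100100
0001000
0011000
Population = 12

Under FIXED-DEAD boundary, generation 3:
0000000
0000000
0000000
0000110
0110000
0011110
0111000
Population = 11

Comparison: toroidal=12, fixed-dead=11 -> toroidal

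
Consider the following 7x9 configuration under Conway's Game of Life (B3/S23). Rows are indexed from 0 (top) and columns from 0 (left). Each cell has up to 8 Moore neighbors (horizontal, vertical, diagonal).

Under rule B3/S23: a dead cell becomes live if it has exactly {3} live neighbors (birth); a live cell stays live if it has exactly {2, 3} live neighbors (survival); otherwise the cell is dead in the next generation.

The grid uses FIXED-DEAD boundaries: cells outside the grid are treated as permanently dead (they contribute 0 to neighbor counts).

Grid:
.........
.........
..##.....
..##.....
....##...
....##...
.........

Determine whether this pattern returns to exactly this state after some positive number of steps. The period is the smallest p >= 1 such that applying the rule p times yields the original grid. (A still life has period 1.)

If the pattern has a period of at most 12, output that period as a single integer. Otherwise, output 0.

Simulating and comparing each generation to the original:
Gen 0 (original, given above): 8 live cells
Gen 1: 6 live cells, differs from original
Gen 2: 8 live cells, MATCHES original -> period = 2

Answer: 2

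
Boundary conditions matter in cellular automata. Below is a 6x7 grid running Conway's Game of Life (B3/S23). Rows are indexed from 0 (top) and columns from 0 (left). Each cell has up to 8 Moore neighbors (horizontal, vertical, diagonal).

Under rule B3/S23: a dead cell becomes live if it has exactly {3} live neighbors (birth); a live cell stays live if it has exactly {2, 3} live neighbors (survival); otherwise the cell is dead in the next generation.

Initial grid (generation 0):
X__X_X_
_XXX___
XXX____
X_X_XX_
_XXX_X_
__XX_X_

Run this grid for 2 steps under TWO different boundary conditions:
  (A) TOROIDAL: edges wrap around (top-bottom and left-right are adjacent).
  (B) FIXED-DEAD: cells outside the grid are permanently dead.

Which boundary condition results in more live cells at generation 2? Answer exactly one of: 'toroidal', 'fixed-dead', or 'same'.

Answer: toroidal

Derivation:
Under TOROIDAL boundary, generation 2:
____X_X
___XX_X
X______
X___X__
_____X_
_____XX
Population = 11

Under FIXED-DEAD boundary, generation 2:
__XXX__
__X__X_
_______
____X_X
_____XX
_______
Population = 9

Comparison: toroidal=11, fixed-dead=9 -> toroidal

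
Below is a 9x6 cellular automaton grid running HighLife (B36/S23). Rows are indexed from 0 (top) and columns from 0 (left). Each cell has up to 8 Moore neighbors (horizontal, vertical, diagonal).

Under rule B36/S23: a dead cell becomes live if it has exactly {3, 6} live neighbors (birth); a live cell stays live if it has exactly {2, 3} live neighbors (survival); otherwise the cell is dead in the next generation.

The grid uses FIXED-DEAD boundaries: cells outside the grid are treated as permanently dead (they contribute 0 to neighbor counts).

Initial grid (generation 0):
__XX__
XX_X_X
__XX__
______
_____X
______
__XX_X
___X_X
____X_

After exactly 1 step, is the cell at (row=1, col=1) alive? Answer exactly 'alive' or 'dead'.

Answer: alive

Derivation:
Simulating step by step:
Generation 0 (given above): 15 live cells
Generation 1: 17 live cells
_XXXX_
_XX___
_XXXX_
______
______
____X_
__XX__
__XX_X
____X_

Cell (1,1) at generation 1: 1 -> alive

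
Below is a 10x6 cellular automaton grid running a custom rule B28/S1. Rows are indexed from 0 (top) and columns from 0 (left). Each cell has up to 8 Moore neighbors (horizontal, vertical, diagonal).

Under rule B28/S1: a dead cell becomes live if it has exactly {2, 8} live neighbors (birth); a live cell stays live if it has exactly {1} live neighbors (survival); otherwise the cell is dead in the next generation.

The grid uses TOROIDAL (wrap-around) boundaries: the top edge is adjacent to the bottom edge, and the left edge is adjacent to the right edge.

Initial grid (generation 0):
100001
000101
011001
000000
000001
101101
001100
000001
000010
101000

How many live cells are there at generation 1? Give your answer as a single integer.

Answer: 21

Derivation:
Simulating step by step:
Generation 0 (given above): 18 live cells
Generation 1: 21 live cells
001100
000100
010101
011011
011100
000000
000000
001001
110110
000110
Population at generation 1: 21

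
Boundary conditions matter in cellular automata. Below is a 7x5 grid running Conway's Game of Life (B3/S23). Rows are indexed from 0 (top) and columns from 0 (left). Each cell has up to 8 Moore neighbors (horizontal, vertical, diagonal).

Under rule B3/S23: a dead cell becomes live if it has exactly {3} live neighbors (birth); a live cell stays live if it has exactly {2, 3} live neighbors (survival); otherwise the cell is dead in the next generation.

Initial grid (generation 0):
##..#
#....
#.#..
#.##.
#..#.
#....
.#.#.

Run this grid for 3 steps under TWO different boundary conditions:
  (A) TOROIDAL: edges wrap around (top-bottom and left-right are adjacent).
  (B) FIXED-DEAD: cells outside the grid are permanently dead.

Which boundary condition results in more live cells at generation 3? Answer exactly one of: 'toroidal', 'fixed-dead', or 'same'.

Answer: same

Derivation:
Under TOROIDAL boundary, generation 3:
####.
#....
##.#.
.#..#
##...
#...#
..##.
Population = 16

Under FIXED-DEAD boundary, generation 3:
##...
#.##.
#.##.
#..#.
#..#.
#.#..
.##..
Population = 16

Comparison: toroidal=16, fixed-dead=16 -> same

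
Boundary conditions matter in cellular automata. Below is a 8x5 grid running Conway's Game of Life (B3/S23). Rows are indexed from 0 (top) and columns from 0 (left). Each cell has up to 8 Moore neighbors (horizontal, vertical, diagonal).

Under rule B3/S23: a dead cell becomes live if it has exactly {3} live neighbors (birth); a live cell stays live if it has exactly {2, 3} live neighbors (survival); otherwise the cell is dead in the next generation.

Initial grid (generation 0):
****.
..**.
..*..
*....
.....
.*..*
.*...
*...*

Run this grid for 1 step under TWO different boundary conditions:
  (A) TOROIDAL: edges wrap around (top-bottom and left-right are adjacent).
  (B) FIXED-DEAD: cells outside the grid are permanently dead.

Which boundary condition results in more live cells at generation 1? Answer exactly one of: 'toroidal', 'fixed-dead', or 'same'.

Answer: toroidal

Derivation:
Under TOROIDAL boundary, generation 1:
*....
....*
.***.
.....
*....
*....
.*..*
...**
Population = 11

Under FIXED-DEAD boundary, generation 1:
.*.*.
.....
.***.
.....
.....
.....
**...
.....
Population = 7

Comparison: toroidal=11, fixed-dead=7 -> toroidal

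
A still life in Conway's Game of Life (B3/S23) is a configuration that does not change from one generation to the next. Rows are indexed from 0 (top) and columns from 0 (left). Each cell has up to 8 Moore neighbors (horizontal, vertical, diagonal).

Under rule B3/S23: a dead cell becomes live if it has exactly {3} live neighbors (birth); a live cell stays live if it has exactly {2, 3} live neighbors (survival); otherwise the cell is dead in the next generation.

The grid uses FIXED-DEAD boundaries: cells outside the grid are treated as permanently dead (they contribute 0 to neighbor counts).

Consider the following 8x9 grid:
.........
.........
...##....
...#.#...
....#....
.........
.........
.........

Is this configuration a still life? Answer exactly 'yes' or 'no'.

Answer: yes

Derivation:
Compute generation 1 and compare to generation 0 (given above):
Generation 1:
.........
.........
...##....
...#.#...
....#....
.........
.........
.........
The grids are IDENTICAL -> still life.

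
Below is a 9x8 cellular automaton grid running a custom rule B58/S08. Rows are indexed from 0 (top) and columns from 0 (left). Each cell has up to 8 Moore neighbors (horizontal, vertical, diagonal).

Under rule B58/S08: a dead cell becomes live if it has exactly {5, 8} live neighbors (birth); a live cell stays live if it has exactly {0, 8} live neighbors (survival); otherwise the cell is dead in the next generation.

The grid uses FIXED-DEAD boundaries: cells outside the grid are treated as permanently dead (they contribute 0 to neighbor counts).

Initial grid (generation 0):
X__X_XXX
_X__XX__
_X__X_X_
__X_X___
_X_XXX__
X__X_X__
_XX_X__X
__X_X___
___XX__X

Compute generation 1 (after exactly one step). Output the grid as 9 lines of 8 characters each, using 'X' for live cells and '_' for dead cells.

Simulating step by step:
Generation 0 (given above): 29 live cells
Generation 1: 8 live cells
(generation 1 grid is the final answer)

Answer: ________
______X_
_____X__
___X_X__
________
__X_____
___X___X
________
_______X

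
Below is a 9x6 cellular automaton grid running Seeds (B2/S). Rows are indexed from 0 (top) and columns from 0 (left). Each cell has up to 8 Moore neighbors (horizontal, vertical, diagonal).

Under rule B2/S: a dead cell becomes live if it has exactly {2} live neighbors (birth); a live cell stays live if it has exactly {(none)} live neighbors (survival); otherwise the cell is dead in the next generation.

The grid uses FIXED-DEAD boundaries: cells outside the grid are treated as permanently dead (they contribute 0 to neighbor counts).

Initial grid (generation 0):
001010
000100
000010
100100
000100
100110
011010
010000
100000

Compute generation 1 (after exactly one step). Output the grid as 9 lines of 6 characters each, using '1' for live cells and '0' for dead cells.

Answer: 000000
001001
001000
001000
110000
000001
000001
000100
010000

Derivation:
Simulating step by step:
Generation 0 (given above): 15 live cells
Generation 1: 10 live cells
(generation 1 grid is the final answer)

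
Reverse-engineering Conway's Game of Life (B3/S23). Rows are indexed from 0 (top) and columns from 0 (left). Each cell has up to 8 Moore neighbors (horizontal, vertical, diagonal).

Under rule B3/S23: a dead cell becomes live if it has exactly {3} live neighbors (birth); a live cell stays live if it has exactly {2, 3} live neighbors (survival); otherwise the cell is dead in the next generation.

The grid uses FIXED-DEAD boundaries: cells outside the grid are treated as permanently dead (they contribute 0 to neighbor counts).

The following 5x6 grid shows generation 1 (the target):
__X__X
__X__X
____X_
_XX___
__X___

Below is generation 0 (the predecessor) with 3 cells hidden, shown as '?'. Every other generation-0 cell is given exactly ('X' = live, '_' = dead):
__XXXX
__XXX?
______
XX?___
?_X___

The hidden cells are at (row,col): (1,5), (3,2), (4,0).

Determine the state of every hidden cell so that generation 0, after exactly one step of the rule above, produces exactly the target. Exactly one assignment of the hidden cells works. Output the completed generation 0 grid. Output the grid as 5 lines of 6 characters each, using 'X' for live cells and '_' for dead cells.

Hidden generation-0 cells (in order): (1,5), (3,2), (4,0).
A hidden cell only influences target cells in its own 3x3 neighborhood. Try each of the 2^3 = 8 assignments, step the completed generation 0 forward once under B3/S23, and compare with the target:
  (1,5)=_ (3,2)=_ (4,0)=_ -> step gives (2,1)='X' but target has '_' -> reject
  (1,5)=_ (3,2)=_ (4,0)=X -> step gives (2,1)='X' but target has '_' -> reject
  (1,5)=_ (3,2)=X (4,0)=_ -> step gives (2,4)='_' but target has 'X' -> reject
  (1,5)=_ (3,2)=X (4,0)=X -> step gives (2,4)='_' but target has 'X' -> reject
  (1,5)=X (3,2)=_ (4,0)=_ -> step gives (2,1)='X' but target has '_' -> reject
  (1,5)=X (3,2)=_ (4,0)=X -> step gives (2,1)='X' but target has '_' -> reject
  (1,5)=X (3,2)=X (4,0)=_ -> step reproduces the target at every cell -> ACCEPT
  (1,5)=X (3,2)=X (4,0)=X -> step gives (3,0)='X' but target has '_' -> reject
Unique solution: (1,5)=live, (3,2)=live, (4,0)=dead.
Check: live-neighbor counts of every cell in the completed generation 0:
023553
023553
244432
132200
242200
Applying B3/S23 to generation 0 with these counts gives:
__X__X
__X__X
____X_
_XX___
__X___
which matches the target exactly.

Answer: __XXXX
__XXXX
______
XXX___
__X___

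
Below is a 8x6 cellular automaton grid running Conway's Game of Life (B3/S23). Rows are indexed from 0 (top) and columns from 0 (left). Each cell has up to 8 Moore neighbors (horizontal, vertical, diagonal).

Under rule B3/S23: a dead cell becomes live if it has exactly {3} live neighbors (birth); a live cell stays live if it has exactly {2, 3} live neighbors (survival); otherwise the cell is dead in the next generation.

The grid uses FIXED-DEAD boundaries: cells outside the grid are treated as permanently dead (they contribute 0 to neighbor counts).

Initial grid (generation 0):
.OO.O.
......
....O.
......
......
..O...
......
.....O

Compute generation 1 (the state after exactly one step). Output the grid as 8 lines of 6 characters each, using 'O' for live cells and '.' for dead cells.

Answer: ......
...O..
......
......
......
......
......
......

Derivation:
Simulating step by step:
Generation 0 (given above): 6 live cells
Generation 1: 1 live cells
(generation 1 grid is the final answer)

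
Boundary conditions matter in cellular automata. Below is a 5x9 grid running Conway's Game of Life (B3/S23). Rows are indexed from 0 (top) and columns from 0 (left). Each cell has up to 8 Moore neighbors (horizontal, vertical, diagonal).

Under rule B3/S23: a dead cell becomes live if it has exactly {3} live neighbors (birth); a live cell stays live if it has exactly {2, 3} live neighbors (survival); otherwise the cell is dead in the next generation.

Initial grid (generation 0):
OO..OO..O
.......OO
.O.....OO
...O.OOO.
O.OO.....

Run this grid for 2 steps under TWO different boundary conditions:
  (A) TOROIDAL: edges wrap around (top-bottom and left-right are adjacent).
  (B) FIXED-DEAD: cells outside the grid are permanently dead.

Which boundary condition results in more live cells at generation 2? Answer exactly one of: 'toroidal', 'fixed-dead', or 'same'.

Under TOROIDAL boundary, generation 2:
O...O.OOO
OO.O.....
O.O..OOOO
O..OO.OO.
O....O.O.
Population = 22

Under FIXED-DEAD boundary, generation 2:
.......O.
.......O.
OOO..OO..
....O.OO.
..O.O.O..
Population = 13

Comparison: toroidal=22, fixed-dead=13 -> toroidal

Answer: toroidal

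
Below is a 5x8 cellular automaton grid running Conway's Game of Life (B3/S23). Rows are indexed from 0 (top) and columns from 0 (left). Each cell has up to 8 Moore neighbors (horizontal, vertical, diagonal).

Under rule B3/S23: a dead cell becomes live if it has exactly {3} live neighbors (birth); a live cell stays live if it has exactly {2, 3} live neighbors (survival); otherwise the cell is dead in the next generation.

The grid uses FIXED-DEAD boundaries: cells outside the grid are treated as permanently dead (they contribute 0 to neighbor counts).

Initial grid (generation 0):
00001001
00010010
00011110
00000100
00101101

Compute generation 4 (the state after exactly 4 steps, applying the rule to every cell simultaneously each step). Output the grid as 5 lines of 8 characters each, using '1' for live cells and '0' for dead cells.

Answer: 00000000
00000000
00000000
00000010
00000010

Derivation:
Simulating step by step:
Generation 0 (given above): 13 live cells
Generation 1: 8 live cells
00000000
00010011
00010010
00000000
00001110
Generation 2: 7 live cells
00000000
00000011
00000011
00001010
00000100
Generation 3: 5 live cells
00000000
00000011
00000000
00000011
00000100
Generation 4: 2 live cells
(generation 4 grid is the final answer)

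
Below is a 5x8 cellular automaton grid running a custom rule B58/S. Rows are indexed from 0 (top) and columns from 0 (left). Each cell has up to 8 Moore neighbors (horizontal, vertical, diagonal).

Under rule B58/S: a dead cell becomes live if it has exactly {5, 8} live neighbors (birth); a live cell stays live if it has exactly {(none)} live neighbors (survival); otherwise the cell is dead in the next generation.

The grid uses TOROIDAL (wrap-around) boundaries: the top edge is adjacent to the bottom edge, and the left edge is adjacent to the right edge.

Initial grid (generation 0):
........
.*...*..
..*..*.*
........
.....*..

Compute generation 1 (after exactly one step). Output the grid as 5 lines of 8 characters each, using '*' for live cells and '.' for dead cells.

Answer: ........
........
........
........
........

Derivation:
Simulating step by step:
Generation 0 (given above): 6 live cells
Generation 1: 0 live cells
(generation 1 grid is the final answer)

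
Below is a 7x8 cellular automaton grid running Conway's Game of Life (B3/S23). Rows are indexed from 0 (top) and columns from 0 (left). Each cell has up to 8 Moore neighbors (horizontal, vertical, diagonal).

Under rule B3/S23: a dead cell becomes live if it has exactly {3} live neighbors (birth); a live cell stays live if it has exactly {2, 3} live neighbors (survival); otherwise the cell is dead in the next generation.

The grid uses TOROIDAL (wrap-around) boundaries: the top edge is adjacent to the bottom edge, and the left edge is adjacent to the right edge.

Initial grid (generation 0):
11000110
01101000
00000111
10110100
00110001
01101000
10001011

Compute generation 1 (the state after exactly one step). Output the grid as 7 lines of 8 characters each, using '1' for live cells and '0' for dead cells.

Answer: 00111010
01101000
10000111
11110100
10000000
01101110
00111010

Derivation:
Simulating step by step:
Generation 0 (given above): 24 live cells
Generation 1: 26 live cells
(generation 1 grid is the final answer)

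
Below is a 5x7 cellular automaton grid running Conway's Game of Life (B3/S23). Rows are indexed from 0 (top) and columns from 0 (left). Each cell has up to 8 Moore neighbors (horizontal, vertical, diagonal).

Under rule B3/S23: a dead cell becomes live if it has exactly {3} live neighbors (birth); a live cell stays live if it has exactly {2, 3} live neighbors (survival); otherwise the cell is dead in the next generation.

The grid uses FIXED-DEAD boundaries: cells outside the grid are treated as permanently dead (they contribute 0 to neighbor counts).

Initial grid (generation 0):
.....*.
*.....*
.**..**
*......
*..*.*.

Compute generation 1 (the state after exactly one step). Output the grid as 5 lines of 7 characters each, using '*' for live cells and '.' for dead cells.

Answer: .......
.*....*
**...**
*.*.***
.......

Derivation:
Simulating step by step:
Generation 0 (given above): 11 live cells
Generation 1: 11 live cells
(generation 1 grid is the final answer)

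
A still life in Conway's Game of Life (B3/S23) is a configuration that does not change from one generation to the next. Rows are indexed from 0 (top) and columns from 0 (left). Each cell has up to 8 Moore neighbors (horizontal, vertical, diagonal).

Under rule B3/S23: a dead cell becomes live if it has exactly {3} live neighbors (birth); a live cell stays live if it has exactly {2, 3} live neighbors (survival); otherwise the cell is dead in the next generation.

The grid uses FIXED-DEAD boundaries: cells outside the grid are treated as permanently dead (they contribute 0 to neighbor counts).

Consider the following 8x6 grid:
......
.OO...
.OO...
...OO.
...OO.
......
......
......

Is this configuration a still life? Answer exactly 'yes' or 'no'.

Answer: no

Derivation:
Compute generation 1 and compare to generation 0 (given above):
Generation 1:
......
.OO...
.O....
....O.
...OO.
......
......
......
Cell (2,2) differs: gen0=1 vs gen1=0 -> NOT a still life.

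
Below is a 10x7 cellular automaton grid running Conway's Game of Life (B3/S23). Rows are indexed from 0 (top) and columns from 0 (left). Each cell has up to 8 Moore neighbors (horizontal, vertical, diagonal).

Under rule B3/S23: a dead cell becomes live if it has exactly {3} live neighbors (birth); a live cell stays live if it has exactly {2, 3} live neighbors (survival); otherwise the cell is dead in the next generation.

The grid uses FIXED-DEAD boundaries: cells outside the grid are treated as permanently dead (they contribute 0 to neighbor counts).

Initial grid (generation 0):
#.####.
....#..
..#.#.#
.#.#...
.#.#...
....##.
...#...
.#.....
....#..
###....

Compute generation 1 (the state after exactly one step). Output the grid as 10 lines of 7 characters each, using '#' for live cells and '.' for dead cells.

Answer: ...###.
.##....
..#.##.
.#.##..
...#...
..###..
....#..
.......
#.#....
.#.....

Derivation:
Simulating step by step:
Generation 0 (given above): 21 live cells
Generation 1: 19 live cells
(generation 1 grid is the final answer)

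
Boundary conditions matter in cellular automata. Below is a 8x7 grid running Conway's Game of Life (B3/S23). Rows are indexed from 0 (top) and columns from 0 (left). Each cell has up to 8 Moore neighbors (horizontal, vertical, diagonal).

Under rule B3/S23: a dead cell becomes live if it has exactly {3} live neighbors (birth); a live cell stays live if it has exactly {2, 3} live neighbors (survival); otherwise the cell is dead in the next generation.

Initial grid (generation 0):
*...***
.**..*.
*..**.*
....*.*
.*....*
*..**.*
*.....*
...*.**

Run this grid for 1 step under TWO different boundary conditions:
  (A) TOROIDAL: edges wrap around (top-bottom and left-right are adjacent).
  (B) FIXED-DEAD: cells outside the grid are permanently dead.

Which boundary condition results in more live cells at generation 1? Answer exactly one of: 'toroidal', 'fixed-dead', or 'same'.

Answer: fixed-dead

Derivation:
Under TOROIDAL boundary, generation 1:
****...
.**....
*****.*
...**.*
...**.*
.*.....
...*...
.......
Population = 20

Under FIXED-DEAD boundary, generation 1:
.*..***
***....
.****.*
...**.*
...**.*
**....*
...*..*
.....**
Population = 25

Comparison: toroidal=20, fixed-dead=25 -> fixed-dead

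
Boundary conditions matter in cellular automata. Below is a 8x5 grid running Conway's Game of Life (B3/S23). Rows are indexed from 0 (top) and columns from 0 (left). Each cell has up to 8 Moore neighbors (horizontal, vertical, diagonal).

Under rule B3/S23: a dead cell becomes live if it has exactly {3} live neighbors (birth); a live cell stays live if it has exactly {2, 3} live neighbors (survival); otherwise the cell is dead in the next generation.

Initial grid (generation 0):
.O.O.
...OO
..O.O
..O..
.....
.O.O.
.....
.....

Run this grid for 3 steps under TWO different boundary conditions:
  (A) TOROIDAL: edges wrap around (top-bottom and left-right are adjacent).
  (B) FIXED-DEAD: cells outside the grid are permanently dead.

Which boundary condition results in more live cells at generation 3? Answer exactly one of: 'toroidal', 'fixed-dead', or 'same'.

Under TOROIDAL boundary, generation 3:
O..O.
..O..
O...O
...OO
.....
.....
.....
...O.
Population = 8

Under FIXED-DEAD boundary, generation 3:
...OO
....O
..O.O
...O.
.....
.....
.....
.....
Population = 6

Comparison: toroidal=8, fixed-dead=6 -> toroidal

Answer: toroidal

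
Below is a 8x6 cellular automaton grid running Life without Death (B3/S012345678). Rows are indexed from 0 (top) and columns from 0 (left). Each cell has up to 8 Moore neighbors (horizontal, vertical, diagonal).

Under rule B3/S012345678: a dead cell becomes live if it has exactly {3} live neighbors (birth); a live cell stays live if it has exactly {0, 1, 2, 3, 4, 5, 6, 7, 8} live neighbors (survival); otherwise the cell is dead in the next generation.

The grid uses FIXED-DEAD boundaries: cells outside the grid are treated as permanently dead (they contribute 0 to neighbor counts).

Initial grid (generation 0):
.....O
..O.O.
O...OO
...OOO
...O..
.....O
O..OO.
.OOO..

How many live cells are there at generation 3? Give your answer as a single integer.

Simulating step by step:
Generation 0 (given above): 17 live cells
Generation 1: 22 live cells
.....O
..OOO.
O...OO
...OOO
...O.O
...O.O
OO.OO.
.OOOO.
Generation 2: 28 live cells
...OOO
..OOO.
O.O.OO
...OOO
..OO.O
...O.O
OO.OOO
OOOOO.
Generation 3: 34 live cells
..OOOO
.OOOO.
OOO.OO
.O.OOO
..OO.O
.O.O.O
OO.OOO
OOOOOO
Population at generation 3: 34

Answer: 34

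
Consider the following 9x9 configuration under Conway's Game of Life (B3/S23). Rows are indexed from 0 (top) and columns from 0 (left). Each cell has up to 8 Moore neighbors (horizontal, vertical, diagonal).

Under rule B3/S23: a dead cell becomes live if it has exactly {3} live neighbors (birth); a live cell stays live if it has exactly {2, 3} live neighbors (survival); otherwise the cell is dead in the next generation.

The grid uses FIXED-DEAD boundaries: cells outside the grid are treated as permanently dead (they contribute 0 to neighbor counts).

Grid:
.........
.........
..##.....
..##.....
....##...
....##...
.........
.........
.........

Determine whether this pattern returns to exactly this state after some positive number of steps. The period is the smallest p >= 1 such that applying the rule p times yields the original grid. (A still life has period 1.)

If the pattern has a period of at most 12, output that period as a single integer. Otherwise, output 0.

Answer: 2

Derivation:
Simulating and comparing each generation to the original:
Gen 0 (original, given above): 8 live cells
Gen 1: 6 live cells, differs from original
Gen 2: 8 live cells, MATCHES original -> period = 2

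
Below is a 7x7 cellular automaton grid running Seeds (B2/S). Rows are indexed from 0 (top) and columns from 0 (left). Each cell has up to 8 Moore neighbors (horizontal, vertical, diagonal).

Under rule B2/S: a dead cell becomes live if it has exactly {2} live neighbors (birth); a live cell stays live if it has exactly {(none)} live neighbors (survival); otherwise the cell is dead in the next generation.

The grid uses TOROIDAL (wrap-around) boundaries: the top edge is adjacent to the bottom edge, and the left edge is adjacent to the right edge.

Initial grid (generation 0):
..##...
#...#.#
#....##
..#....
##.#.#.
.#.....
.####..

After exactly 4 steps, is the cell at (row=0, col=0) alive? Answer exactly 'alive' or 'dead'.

Answer: dead

Derivation:
Simulating step by step:
Generation 0 (given above): 18 live cells
Generation 1: 10 live cells
......#
..#....
...##..
...#...
....#.#
.....##
#......
Generation 2: 8 live cells
##.....
....##.
.......
..#....
#..#...
....#..
.......
Generation 3: 17 live cells
....###
##....#
...###.
.#.#...
.##.#..
...#...
##.....
Generation 4: 7 live cells
..#....
..#....
.......
#......
#......
....#..
..##...

Cell (0,0) at generation 4: 0 -> dead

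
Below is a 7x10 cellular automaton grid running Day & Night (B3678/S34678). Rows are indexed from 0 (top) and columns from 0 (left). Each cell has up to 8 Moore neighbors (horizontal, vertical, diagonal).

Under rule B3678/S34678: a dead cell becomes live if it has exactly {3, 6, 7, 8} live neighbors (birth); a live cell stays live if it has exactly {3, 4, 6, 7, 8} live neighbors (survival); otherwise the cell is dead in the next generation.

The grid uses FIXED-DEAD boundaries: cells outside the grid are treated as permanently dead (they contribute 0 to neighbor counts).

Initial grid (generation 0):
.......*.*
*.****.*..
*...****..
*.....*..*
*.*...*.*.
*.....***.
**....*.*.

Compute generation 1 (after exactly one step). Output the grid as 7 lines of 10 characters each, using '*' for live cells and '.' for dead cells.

Answer: ...**.*.*.
.*.*****..
....*..**.
......*.*.
.....*****
*....*****
..........

Derivation:
Simulating step by step:
Generation 0 (given above): 28 live cells
Generation 1: 26 live cells
(generation 1 grid is the final answer)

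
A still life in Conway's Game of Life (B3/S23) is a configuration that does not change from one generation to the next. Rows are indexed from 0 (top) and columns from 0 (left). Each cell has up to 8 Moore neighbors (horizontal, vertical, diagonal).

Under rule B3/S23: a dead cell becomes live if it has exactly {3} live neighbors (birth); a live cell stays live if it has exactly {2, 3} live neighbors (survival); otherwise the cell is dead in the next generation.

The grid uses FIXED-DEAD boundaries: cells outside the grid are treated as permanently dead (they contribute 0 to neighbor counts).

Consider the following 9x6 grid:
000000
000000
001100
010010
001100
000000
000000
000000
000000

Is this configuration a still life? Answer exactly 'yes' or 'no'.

Compute generation 1 and compare to generation 0 (given above):
Generation 1:
000000
000000
001100
010010
001100
000000
000000
000000
000000
The grids are IDENTICAL -> still life.

Answer: yes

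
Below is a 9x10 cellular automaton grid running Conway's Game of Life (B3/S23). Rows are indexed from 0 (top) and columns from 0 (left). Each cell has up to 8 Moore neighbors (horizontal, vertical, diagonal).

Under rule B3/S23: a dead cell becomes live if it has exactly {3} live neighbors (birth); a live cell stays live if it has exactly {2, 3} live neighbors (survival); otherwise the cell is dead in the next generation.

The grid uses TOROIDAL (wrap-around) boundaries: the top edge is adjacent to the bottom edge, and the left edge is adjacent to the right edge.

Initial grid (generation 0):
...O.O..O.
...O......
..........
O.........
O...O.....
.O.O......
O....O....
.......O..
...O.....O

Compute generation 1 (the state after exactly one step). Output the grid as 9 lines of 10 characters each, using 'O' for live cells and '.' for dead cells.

Answer: ..OO......
....O.....
..........
..........
OO........
OO..O.....
..........
..........
....O...O.

Derivation:
Simulating step by step:
Generation 0 (given above): 14 live cells
Generation 1: 10 live cells
(generation 1 grid is the final answer)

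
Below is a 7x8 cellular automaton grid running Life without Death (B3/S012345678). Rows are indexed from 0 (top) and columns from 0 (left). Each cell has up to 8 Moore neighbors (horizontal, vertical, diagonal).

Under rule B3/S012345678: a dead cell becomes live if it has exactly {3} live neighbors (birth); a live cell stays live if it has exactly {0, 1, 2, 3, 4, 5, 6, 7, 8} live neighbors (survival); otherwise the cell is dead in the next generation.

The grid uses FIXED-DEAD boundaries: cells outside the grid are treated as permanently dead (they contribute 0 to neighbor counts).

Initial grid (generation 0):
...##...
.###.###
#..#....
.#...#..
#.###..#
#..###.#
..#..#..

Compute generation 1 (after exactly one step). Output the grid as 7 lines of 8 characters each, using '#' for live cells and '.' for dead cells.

Simulating step by step:
Generation 0 (given above): 24 live cells
Generation 1: 30 live cells
(generation 1 grid is the final answer)

Answer: ...####.
.###.###
#..#.#..
##...#..
#.###..#
#..###.#
..##.##.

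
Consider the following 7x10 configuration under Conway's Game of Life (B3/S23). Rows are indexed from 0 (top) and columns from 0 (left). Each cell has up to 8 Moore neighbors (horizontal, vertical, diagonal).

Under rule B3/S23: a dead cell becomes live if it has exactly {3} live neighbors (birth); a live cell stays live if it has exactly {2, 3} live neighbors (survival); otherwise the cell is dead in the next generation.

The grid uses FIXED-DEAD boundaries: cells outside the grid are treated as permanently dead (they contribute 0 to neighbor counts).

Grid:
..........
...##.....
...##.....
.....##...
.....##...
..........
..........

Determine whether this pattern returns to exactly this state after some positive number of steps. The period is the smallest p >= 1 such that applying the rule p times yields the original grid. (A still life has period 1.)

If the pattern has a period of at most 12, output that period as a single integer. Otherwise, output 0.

Simulating and comparing each generation to the original:
Gen 0 (original, given above): 8 live cells
Gen 1: 6 live cells, differs from original
Gen 2: 8 live cells, MATCHES original -> period = 2

Answer: 2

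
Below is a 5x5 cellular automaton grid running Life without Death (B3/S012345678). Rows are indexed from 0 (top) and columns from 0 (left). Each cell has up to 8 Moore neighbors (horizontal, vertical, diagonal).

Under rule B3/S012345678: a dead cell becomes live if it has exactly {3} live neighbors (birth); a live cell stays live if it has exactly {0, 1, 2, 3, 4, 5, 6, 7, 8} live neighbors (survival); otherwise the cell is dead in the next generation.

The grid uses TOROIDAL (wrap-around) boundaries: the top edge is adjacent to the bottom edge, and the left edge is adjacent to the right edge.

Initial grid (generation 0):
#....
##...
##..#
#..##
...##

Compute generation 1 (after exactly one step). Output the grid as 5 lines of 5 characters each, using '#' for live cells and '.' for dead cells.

Answer: ##...
##...
#####
#####
...##

Derivation:
Simulating step by step:
Generation 0 (given above): 11 live cells
Generation 1: 16 live cells
(generation 1 grid is the final answer)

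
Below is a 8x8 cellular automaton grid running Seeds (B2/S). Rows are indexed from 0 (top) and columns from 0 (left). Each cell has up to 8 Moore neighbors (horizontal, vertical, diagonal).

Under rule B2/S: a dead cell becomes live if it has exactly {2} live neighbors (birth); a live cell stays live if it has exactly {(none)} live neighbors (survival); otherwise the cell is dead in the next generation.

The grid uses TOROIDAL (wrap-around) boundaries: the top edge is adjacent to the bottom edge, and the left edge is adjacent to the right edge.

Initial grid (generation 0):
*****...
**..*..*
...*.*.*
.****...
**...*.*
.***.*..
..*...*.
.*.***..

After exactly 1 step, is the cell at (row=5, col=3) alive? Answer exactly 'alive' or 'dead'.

Simulating step by step:
Generation 0 (given above): 30 live cells
Generation 1: 4 live cells
......*.
........
........
........
........
........
*.......
......**

Cell (5,3) at generation 1: 0 -> dead

Answer: dead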